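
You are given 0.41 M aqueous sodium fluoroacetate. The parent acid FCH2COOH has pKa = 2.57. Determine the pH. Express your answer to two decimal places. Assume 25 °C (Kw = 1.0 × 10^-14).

pH = 8.09

FCH2COO- is the conjugate base of the weak acid FCH2COOH.
Ka = 10^(−2.57) = 2.69 × 10^-3
Kb = Kw/Ka = 1.0×10^-14 / 2.69 × 10^-3 = 3.72 × 10^-12
Let x = [OH-] at equilibrium. Kb = x²/(0.41 − x).
Since Kb ≪ C₀, x ≈ √(Kb·C₀) = 1.23 × 10^-6 M.
pOH = −log(1.23 × 10^-6) = 5.91; pH = 14.00 − 5.91 = 8.09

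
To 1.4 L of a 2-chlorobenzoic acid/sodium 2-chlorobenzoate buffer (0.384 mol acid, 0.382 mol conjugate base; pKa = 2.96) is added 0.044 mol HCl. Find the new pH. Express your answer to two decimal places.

pH = 2.86

Added H+ converts ClC6H4COO- to ClC6H4COOH: ClC6H4COOH → 0.428 mol, ClC6H4COO- → 0.338 mol.
pH = pKa + log(n_ClC6H4COO-/n_ClC6H4COOH) = 2.96 + log(0.338/0.428) = 2.96 + (-0.103)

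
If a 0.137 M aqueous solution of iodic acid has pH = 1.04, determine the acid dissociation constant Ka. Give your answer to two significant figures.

Ka = 1.8 × 10^-1

[H+] = 10^(-1.04) = 9.12 × 10^-2 M
At equilibrium [HA] = 0.137 − 9.12 × 10^-2 = 4.58 × 10^-2 M
Ka = [H+][A-]/[HA] = (9.12 × 10^-2)² / 4.58 × 10^-2 = 1.8 × 10^-1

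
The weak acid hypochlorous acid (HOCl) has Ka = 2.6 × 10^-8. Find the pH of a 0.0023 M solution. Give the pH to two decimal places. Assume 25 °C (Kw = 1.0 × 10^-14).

HOCl ⇌ OCl- + H+
From the ICE table, Ka = [H+]²/(0.0023 − [H+]) = 2.6 × 10^-8.
Assume [H+] ≪ 0.0023: [H+] ≈ √(2.6 × 10^-8 × 0.0023) = 7.73 × 10^-6 M
pH = −log[H+] = −log(7.73 × 10^-6) = 5.11

pH = 5.11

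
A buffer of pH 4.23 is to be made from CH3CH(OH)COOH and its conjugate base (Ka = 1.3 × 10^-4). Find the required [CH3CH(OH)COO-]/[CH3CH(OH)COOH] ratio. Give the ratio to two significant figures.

ratio = 2.2

pKa = -log(1.3 × 10^-4) = 3.886
pH = pKa + log(r) ⇒ log(r) = 4.23 − 3.886 = +0.344
r = [CH3CH(OH)COO-]/[CH3CH(OH)COOH] = 10^(+0.344) = 2.21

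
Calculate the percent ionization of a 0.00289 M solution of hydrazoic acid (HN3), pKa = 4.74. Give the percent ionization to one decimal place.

7.6%

HN3 ⇌ N3- + H+; let x = [H+] at equilibrium.
Ka = 10^(−4.74) = 1.82 × 10^-5
Ka = x²/(C₀ − x); solving the quadratic gives x = 2.20 × 10^-4 M.
Fraction ionized = 2.20 × 10^-4 / 0.00289 = 0.0761 → 7.6%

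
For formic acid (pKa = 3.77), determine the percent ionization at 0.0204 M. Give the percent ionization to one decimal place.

HCOOH ⇌ HCOO- + H+; let x = [H+] at equilibrium.
Ka = 10^(−3.77) = 1.70 × 10^-4
Ka = x²/(C₀ − x); solving the quadratic gives x = 1.78 × 10^-3 M.
Fraction ionized = 1.78 × 10^-3 / 0.0204 = 0.0873 → 8.7%

8.7%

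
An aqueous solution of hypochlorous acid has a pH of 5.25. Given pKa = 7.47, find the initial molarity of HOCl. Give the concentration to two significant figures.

C₀ = 9.4 × 10^-4 M

[H+] = 10^(-5.25) = 5.62 × 10^-6 M = x
Ka = 10^(−7.47) = 3.39 × 10^-8
Ka = x²/(C₀ − x) ⇒ C₀ = x + x²/Ka
C₀ = 5.62 × 10^-6 + (5.62 × 10^-6)²/(3.39 × 10^-8) = 9.37 × 10^-4 M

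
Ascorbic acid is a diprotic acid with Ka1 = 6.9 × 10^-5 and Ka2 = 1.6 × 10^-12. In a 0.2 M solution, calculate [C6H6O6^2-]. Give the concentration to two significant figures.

1.6 × 10^-12 M

First ionization gives [H+] ≈ [HC6H6O6-] = 3.71 × 10^-3 M.
Second step: Ka2 = [H+][C6H6O6^2-]/[HC6H6O6-] ≈ [C6H6O6^2-] (since [H+] ≈ [HC6H6O6-]).
So [C6H6O6^2-] ≈ Ka2.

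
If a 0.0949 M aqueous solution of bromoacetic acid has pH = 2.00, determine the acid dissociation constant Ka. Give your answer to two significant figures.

Ka = 1.2 × 10^-3

[H+] = 10^(-2.00) = 1.00 × 10^-2 M
At equilibrium [HA] = 0.0949 − 1.00 × 10^-2 = 8.49 × 10^-2 M
Ka = [H+][A-]/[HA] = (1.00 × 10^-2)² / 8.49 × 10^-2 = 1.2 × 10^-3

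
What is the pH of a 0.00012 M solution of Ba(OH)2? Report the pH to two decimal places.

pH = 10.38

Ba(OH)2 is a strong base (each formula unit releases 2 OH-); [OH-] = 0.00024 M.
pOH = -log(0.00024) = 3.62
pH = 14.00 - 3.62 = 10.38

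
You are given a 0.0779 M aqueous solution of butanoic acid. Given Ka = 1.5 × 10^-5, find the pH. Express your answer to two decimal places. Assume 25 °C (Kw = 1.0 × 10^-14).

CH3(CH2)2COOH ⇌ CH3(CH2)2COO- + H+
From the ICE table, Ka = [H+]²/(0.0779 − [H+]) = 1.5 × 10^-5.
Since Ka ≪ C₀, [H+] ≈ √(Ka·C₀) = 1.08 × 10^-3 M.
Check: 1.4% ionized — well under 5%, approximation valid.
pH = −log[H+] = −log(1.08 × 10^-3) = 2.97

pH = 2.97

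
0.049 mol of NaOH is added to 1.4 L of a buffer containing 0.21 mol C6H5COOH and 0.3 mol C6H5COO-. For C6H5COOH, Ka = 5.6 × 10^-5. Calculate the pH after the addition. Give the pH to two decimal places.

After neutralization: n(C6H5COOH) = 0.161 mol, n(C6H5COO-) = 0.349 mol.
pKa = −log(5.6 × 10^-5) = 4.252
pH = pKa + log(n_C6H5COO-/n_C6H5COOH) = 4.252 + log(0.349/0.161) = 4.252 + (+0.336)

pH = 4.59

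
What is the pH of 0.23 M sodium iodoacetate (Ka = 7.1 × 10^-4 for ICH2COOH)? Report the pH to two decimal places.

ICH2COO- is the conjugate base of the weak acid ICH2COOH.
Kb = Kw/Ka = 1.0×10^-14 / 7.1 × 10^-4 = 1.41 × 10^-11
From the ICE table, Kb = [OH-]²/(0.23 − [OH-]) = 1.41 × 10^-11.
Neglecting [OH-] in the denominator: [OH-] = √(1.41 × 10^-11 × 0.23) = 1.80 × 10^-6 M
pOH = −log(1.80 × 10^-6) = 5.74; pH = 14.00 − 5.74 = 8.26

pH = 8.26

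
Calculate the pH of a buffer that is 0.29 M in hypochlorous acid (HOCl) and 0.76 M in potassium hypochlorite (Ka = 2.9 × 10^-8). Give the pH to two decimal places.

pKa = −log(2.9 × 10^-8) = 7.538
Henderson–Hasselbalch: pH = pKa + log([OCl-]/[HOCl]) = 7.538 + log(0.76/0.29)
pH = 7.538 + (+0.418) = 7.96

pH = 7.96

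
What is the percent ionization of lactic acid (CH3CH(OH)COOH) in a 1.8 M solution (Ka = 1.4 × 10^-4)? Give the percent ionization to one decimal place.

CH3CH(OH)COOH ⇌ CH3CH(OH)COO- + H+; let x = [H+] at equilibrium.
x ≈ √(Ka·C₀) = √(1.4 × 10^-4 × 1.8) = 1.59 × 10^-2 M
% ionization = x/C₀ × 100% = 1.59 × 10^-2/1.8 × 100% = 0.9%

0.9%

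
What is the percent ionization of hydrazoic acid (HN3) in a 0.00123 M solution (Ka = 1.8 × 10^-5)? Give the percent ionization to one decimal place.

11.4%

HN3 ⇌ N3- + H+; let x = [H+] at equilibrium.
Solve x² + 1.8e-05x − 2.21e-08 = 0 → x = 1.40 × 10^-4 M
% ionization = x/C₀ × 100% = 1.40 × 10^-4/0.00123 × 100% = 11.4%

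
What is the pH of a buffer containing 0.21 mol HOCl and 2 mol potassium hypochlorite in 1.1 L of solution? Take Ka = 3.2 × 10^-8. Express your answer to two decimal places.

pKa = −log(3.2 × 10^-8) = 7.495
Henderson–Hasselbalch: pH = pKa + log([OCl-]/[HOCl]) = 7.495 + log(2/0.21)
pH = 7.495 + (+0.979) = 8.47

pH = 8.47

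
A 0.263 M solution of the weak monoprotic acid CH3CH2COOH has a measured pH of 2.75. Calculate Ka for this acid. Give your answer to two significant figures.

[H+] = 10^(-2.75) = 1.78 × 10^-3 M
At equilibrium [HA] = 0.263 − 1.78 × 10^-3 = 2.61 × 10^-1 M
Ka = [H+][A-]/[HA] = (1.78 × 10^-3)² / 2.61 × 10^-1 = 1.2 × 10^-5

Ka = 1.2 × 10^-5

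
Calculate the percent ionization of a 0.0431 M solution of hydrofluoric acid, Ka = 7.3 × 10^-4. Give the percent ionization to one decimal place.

12.2%

HF ⇌ F- + H+; let x = [H+] at equilibrium.
Ka = x²/(C₀ − x); solving the quadratic gives x = 5.26 × 10^-3 M.
% ionization = x/C₀ × 100% = 5.26 × 10^-3/0.0431 × 100% = 12.2%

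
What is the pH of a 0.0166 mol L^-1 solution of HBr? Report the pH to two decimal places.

HBr is a strong acid and dissociates completely, so [H+] = 0.0166 M.
pH = -log(0.0166) = 1.78

pH = 1.78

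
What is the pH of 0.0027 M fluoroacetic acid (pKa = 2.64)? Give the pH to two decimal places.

FCH2COOH ⇌ FCH2COO- + H+
Ka = 10^(−2.64) = 2.29 × 10^-3
Ka = x²/(0.0027 − x) = 2.29 × 10^-3
Here C₀/Ka ≈ 1.18, so the small-x approximation fails. Use the quadratic:
x = (−Ka + √(Ka² + 4·Ka·C₀))/2 = 1.59 × 10^-3 M
pH = −log[H+] = −log(1.59 × 10^-3) = 2.80

pH = 2.80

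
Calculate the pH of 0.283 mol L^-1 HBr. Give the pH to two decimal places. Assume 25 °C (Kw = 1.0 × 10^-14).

pH = 0.55

HBr is a strong acid and dissociates completely, so [H+] = 0.283 M.
pH = -log(0.283) = 0.55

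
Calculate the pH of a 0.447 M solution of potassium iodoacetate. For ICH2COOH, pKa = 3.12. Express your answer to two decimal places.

pH = 8.39

ICH2COO- is the conjugate base of the weak acid ICH2COOH.
Ka = 10^(−3.12) = 7.59 × 10^-4
Kb = Kw/Ka = 1.0×10^-14 / 7.59 × 10^-4 = 1.32 × 10^-11
From the ICE table, Kb = [OH-]²/(0.447 − [OH-]) = 1.32 × 10^-11.
Since Kb ≪ C₀, [OH-] ≈ √(Kb·C₀) = 2.43 × 10^-6 M.
pOH = −log(2.43 × 10^-6) = 5.61; pH = 14.00 − 5.61 = 8.39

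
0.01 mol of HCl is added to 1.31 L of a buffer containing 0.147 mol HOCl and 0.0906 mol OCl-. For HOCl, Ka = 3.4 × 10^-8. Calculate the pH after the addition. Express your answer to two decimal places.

Added H+ converts OCl- to HOCl: HOCl → 0.157 mol, OCl- → 0.0806 mol.
pKa = −log(3.4 × 10^-8) = 7.469
Henderson–Hasselbalch with mole ratio 0.0806/0.157: pH = 7.469 + (-0.290)

pH = 7.18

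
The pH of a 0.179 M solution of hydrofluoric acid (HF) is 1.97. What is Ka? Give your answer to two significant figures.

[H+] = 10^(-1.97) = 1.07 × 10^-2 M
At equilibrium [HA] = 0.179 − 1.07 × 10^-2 = 1.68 × 10^-1 M
Ka = [H+][A-]/[HA] = (1.07 × 10^-2)² / 1.68 × 10^-1 = 6.8 × 10^-4

Ka = 6.8 × 10^-4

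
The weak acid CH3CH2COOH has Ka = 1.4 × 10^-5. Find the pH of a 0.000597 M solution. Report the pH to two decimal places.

CH3CH2COOH ⇌ CH3CH2COO- + H+
From the ICE table, Ka = x²/(0.000597 − x) = 1.4 × 10^-5.
Here C₀/Ka ≈ 42.6, so the small-x approximation fails. Use the quadratic:
x = [−1.4e-05 + √(1.4e-05² + 3.34e-08)]/2 = 8.47 × 10^-5 M
pH = −log(8.47 × 10^-5) = 4.07

pH = 4.07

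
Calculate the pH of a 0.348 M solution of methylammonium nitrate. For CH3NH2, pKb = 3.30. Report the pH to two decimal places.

pH = 5.58

CH3NH3+ is the conjugate acid of the weak base CH3NH2.
Kb = 10^(−3.30) = 5.01 × 10^-4
Ka = Kw/Kb = 1.0×10^-14 / 5.01 × 10^-4 = 2.00 × 10^-11
Let x = [H+] at equilibrium. Ka = x²/(0.348 − x).
Since Ka ≪ C₀, x ≈ √(Ka·C₀) = 2.64 × 10^-6 M.
pH = −log[H+] = −log(2.64 × 10^-6) = 5.58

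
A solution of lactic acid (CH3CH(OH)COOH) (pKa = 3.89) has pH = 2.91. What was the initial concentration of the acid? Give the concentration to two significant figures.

C₀ = 1.3 × 10^-2 M

[H+] = 10^(-2.91) = 1.23 × 10^-3 M = x
Ka = 10^(−3.89) = 1.29 × 10^-4
Ka = x²/(C₀ − x) ⇒ C₀ = x + x²/Ka
C₀ = 1.23 × 10^-3 + (1.23 × 10^-3)²/(1.29 × 10^-4) = 1.30 × 10^-2 M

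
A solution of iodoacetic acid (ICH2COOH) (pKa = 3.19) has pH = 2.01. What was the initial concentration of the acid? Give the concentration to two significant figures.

[H+] = 10^(-2.01) = 9.77 × 10^-3 M = x
Ka = 10^(−3.19) = 6.46 × 10^-4
Ka = x²/(C₀ − x) ⇒ C₀ = x + x²/Ka
C₀ = 9.77 × 10^-3 + (9.77 × 10^-3)²/(6.46 × 10^-4) = 1.58 × 10^-1 M

C₀ = 1.6 × 10^-1 M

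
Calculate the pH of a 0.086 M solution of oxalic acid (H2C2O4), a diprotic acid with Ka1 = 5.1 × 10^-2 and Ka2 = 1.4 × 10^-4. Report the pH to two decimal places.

Ka1 ≫ Ka2, so treat the first dissociation as the only significant source of H+.
Ka1 = x²/(0.086 − x) = 5.1 × 10^-2
Solving the quadratic: x = (−Ka1 + √(Ka1² + 4·Ka1·C₀))/2 = 4.55 × 10^-2 M
pH = −log(4.55 × 10^-2) = 1.34

pH = 1.34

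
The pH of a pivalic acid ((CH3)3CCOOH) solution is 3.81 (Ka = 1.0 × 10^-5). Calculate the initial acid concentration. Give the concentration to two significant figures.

[H+] = 10^(-3.81) = 1.55 × 10^-4 M = x
Ka = x²/(C₀ − x) ⇒ C₀ = x + x²/Ka
C₀ = 1.55 × 10^-4 + (1.55 × 10^-4)²/(1.0 × 10^-5) = 2.56 × 10^-3 M

C₀ = 2.6 × 10^-3 M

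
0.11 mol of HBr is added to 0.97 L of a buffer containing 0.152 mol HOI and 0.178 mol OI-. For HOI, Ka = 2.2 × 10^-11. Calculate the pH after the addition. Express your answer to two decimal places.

After neutralization: n(HOI) = 0.262 mol, n(OI-) = 0.068 mol.
pKa = −log(2.2 × 10^-11) = 10.658
pH = pKa + log([A⁻]/[HA]) = 10.658 + log(0.068/0.262) = 10.658 -0.586

pH = 10.07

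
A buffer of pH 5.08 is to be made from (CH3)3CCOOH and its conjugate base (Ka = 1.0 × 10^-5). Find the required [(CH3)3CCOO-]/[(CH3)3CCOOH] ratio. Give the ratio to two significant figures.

pKa = -log(1.0 × 10^-5) = 5.000
pH = pKa + log(r) ⇒ log(r) = 5.08 − 5.000 = +0.080
r = [(CH3)3CCOO-]/[(CH3)3CCOOH] = 10^(+0.080) = 1.2

ratio = 1.2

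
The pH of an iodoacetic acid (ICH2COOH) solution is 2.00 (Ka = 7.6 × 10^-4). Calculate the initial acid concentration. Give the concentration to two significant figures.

C₀ = 1.4 × 10^-1 M

[H+] = 10^(-2.00) = 1.00 × 10^-2 M = x
Ka = x²/(C₀ − x) ⇒ C₀ = x + x²/Ka
C₀ = 1.00 × 10^-2 + (1.00 × 10^-2)²/(7.6 × 10^-4) = 1.42 × 10^-1 M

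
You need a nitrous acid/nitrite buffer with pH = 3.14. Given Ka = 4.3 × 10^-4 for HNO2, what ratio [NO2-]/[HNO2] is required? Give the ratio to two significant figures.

pKa = -log(4.3 × 10^-4) = 3.367
pH = pKa + log(r) ⇒ log(r) = 3.14 − 3.367 = -0.227
r = [NO2-]/[HNO2] = 10^(-0.227) = 0.593

ratio = 0.59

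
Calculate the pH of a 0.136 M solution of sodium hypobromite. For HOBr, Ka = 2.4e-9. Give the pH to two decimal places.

pH = 10.88

OBr- is the conjugate base of the weak acid HOBr.
Kb = Kw/Ka = 1.0×10^-14 / 2.4 × 10^-9 = 4.17 × 10^-6
From the ICE table, Kb = [OH-]²/(0.136 − [OH-]) = 4.17 × 10^-6.
Neglecting [OH-] in the denominator: [OH-] = √(4.17 × 10^-6 × 0.136) = 7.53 × 10^-4 M
pOH = −log(7.53 × 10^-4) = 3.12; pH = 14.00 − 3.12 = 10.88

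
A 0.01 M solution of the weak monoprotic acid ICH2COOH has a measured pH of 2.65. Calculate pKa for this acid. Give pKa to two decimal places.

pKa = 3.19

[H+] = 10^(-2.65) = 2.24 × 10^-3 M
At equilibrium [HA] = 0.01 − 2.24 × 10^-3 = 7.76 × 10^-3 M
Ka = [H+][A-]/[HA] = (2.24 × 10^-3)² / 7.76 × 10^-3 = 6.47 × 10^-4
pKa = -log(6.47 × 10^-4) = 3.19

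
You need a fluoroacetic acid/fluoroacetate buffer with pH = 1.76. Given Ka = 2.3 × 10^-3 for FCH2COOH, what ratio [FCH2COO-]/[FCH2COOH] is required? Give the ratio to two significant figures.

pKa = -log(2.3 × 10^-3) = 2.638
pH = pKa + log(r) ⇒ log(r) = 1.76 − 2.638 = -0.878
r = [FCH2COO-]/[FCH2COOH] = 10^(-0.878) = 0.132

ratio = 0.13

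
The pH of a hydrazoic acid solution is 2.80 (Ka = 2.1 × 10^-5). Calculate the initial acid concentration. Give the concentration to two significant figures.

[H+] = 10^(-2.80) = 1.58 × 10^-3 M = x
Ka = x²/(C₀ − x) ⇒ C₀ = x + x²/Ka
C₀ = 1.58 × 10^-3 + (1.58 × 10^-3)²/(2.1 × 10^-5) = 1.20 × 10^-1 M

C₀ = 1.2 × 10^-1 M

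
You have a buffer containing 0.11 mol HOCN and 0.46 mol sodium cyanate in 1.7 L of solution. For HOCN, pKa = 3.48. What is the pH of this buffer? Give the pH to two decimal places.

Henderson–Hasselbalch: pH = pKa + log([OCN-]/[HOCN]) = 3.48 + log(0.46/0.11)
pH = 3.48 + (+0.621) = 4.10

pH = 4.10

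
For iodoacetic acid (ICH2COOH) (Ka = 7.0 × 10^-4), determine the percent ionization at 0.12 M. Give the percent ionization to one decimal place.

ICH2COOH ⇌ ICH2COO- + H+; let x = [H+] at equilibrium.
Solve x² + 0.0007x − 8.4e-05 = 0 → x = 8.82 × 10^-3 M
Fraction ionized = 8.82 × 10^-3 / 0.12 = 0.0735 → 7.4%

7.4%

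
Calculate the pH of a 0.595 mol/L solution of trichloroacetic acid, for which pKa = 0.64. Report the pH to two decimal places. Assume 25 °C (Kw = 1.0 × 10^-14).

pH = 0.57

Cl3CCOOH ⇌ Cl3CCOO- + H+
Ka = 10^(−0.64) = 2.29 × 10^-1
From the ICE table, Ka = x²/(0.595 − x) = 2.29 × 10^-1.
The 5% rule fails; solving x² + Ka·x − Ka·C₀ = 0 exactly:
x = (−Ka + √(Ka² + 4·Ka·C₀))/2 = 2.72 × 10^-1 M
pH = −log(2.72 × 10^-1) = 0.57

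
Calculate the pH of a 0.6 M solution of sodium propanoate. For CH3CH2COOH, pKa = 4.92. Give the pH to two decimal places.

CH3CH2COO- is the conjugate base of the weak acid CH3CH2COOH.
Ka = 10^(−4.92) = 1.20 × 10^-5
Kb = Kw/Ka = 1.0×10^-14 / 1.20 × 10^-5 = 8.33 × 10^-10
Kb = [OH-]²/(0.6 − [OH-]) = 8.33 × 10^-10
Neglecting [OH-] in the denominator: [OH-] = √(8.33 × 10^-10 × 0.6) = 2.24 × 10^-5 M
pOH = 4.65, so pH = 14.00 − pOH = 9.35

pH = 9.35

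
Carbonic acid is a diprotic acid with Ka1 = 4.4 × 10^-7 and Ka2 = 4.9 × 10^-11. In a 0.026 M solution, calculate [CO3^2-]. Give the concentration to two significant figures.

4.9 × 10^-11 M

First ionization gives [H+] ≈ [HCO3-] = 1.07 × 10^-4 M.
Second step: Ka2 = [H+][CO3^2-]/[HCO3-] ≈ [CO3^2-] (since [H+] ≈ [HCO3-]).
So [CO3^2-] ≈ Ka2.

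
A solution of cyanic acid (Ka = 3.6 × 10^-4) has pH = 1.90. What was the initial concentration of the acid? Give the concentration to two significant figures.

C₀ = 4.5 × 10^-1 M

[H+] = 10^(-1.90) = 1.26 × 10^-2 M = x
Ka = x²/(C₀ − x) ⇒ C₀ = x + x²/Ka
C₀ = 1.26 × 10^-2 + (1.26 × 10^-2)²/(3.6 × 10^-4) = 4.54 × 10^-1 M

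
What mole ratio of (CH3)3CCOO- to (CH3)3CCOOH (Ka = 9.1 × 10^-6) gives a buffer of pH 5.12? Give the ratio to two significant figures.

pKa = -log(9.1 × 10^-6) = 5.041
pH = pKa + log(r) ⇒ log(r) = 5.12 − 5.041 = +0.079
r = [(CH3)3CCOO-]/[(CH3)3CCOOH] = 10^(+0.079) = 1.2

ratio = 1.2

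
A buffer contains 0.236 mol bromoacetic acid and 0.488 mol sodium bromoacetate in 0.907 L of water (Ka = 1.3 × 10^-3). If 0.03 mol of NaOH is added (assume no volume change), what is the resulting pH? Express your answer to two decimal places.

OH- converts BrCH2COOH to BrCH2COO-: BrCH2COOH → 0.206 mol, BrCH2COO- → 0.518 mol.
pKa = −log(1.3 × 10^-3) = 2.886
pH = pKa + log([A⁻]/[HA]) = 2.886 + log(0.518/0.206) = 2.886 +0.400

pH = 3.29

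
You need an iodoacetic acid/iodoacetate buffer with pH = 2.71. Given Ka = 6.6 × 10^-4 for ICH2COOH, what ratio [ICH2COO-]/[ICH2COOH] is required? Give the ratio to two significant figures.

ratio = 0.34

pKa = -log(6.6 × 10^-4) = 3.180
pH = pKa + log(r) ⇒ log(r) = 2.71 − 3.180 = -0.470
r = [ICH2COO-]/[ICH2COOH] = 10^(-0.470) = 0.339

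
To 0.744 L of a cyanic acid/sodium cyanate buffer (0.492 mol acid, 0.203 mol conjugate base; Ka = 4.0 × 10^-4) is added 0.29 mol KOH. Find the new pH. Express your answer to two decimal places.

pH = 3.79

After neutralization: n(HOCN) = 0.202 mol, n(OCN-) = 0.493 mol.
pKa = −log(4.0 × 10^-4) = 3.398
pH = pKa + log([A⁻]/[HA]) = 3.398 + log(0.493/0.202) = 3.398 +0.387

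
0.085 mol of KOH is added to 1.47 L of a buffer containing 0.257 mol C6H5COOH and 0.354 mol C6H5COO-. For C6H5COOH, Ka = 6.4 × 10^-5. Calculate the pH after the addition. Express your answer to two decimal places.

OH- converts C6H5COOH to C6H5COO-: C6H5COOH → 0.172 mol, C6H5COO- → 0.439 mol.
pKa = −log(6.4 × 10^-5) = 4.194
pH = pKa + log(n_C6H5COO-/n_C6H5COOH) = 4.194 + log(0.439/0.172) = 4.194 + (+0.407)

pH = 4.60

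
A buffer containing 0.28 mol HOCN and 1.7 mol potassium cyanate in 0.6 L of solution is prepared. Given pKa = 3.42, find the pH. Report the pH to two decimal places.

pH = pKa + log([A⁻]/[HA]) = 3.42 + log(1.7/0.28)
pH = 3.42 + (+0.783) = 4.20

pH = 4.20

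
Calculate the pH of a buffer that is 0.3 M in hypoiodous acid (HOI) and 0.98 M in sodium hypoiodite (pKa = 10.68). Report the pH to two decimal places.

pH = 11.19

Henderson–Hasselbalch: pH = pKa + log([OI-]/[HOI]) = 10.68 + log(0.98/0.3)
pH = 10.68 + (+0.514) = 11.19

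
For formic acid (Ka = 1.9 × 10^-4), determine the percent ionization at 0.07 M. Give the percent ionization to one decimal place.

HCOOH ⇌ HCOO- + H+; let x = [H+] at equilibrium.
Solve x² + 0.00019x − 1.33e-05 = 0 → x = 3.55 × 10^-3 M
% ionization = x/C₀ × 100% = 3.55 × 10^-3/0.07 × 100% = 5.1%

5.1%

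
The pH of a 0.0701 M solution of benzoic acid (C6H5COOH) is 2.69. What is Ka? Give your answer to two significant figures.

Ka = 6.1 × 10^-5

[H+] = 10^(-2.69) = 2.04 × 10^-3 M
At equilibrium [HA] = 0.0701 − 2.04 × 10^-3 = 6.81 × 10^-2 M
Ka = [H+][A-]/[HA] = (2.04 × 10^-3)² / 6.81 × 10^-2 = 6.1 × 10^-5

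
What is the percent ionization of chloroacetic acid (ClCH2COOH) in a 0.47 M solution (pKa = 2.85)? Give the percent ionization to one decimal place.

5.3%

ClCH2COOH ⇌ ClCH2COO- + H+; let x = [H+] at equilibrium.
Ka = 10^(−2.85) = 1.41 × 10^-3
Solve x² + 0.00141x − 0.000663 = 0 → x = 2.50 × 10^-2 M
Fraction ionized = 2.50 × 10^-2 / 0.47 = 0.0532 → 5.3%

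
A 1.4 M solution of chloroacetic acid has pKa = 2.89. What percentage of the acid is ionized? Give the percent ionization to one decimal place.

3.0%

ClCH2COOH ⇌ ClCH2COO- + H+; let x = [H+] at equilibrium.
Ka = 10^(−2.89) = 1.29 × 10^-3
x ≈ √(Ka·C₀) = √(1.29 × 10^-3 × 1.4) = 4.25 × 10^-2 M
Fraction ionized = 4.25 × 10^-2 / 1.4 = 0.0304 → 3.0%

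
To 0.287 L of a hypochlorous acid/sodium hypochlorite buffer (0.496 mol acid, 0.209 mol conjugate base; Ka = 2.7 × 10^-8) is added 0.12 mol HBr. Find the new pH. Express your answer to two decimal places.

After neutralization: n(HOCl) = 0.616 mol, n(OCl-) = 0.089 mol.
pKa = −log(2.7 × 10^-8) = 7.569
pH = pKa + log([A⁻]/[HA]) = 7.569 + log(0.089/0.616) = 7.569 -0.840

pH = 6.73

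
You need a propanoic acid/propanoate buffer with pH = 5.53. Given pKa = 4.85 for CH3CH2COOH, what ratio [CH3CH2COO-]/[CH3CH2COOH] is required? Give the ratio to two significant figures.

pH = pKa + log(r) ⇒ log(r) = 5.53 − 4.85 = +0.68
r = [CH3CH2COO-]/[CH3CH2COOH] = 10^(+0.68) = 4.79

ratio = 4.8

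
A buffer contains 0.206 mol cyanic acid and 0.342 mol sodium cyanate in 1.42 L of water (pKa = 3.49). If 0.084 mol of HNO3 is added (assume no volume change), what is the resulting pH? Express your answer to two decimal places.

pH = 3.44

After neutralization: n(HOCN) = 0.29 mol, n(OCN-) = 0.258 mol.
pH = pKa + log([A⁻]/[HA]) = 3.49 + log(0.258/0.29) = 3.49 -0.051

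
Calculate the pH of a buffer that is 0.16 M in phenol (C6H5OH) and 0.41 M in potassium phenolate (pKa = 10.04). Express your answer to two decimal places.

pH = 10.45

Henderson–Hasselbalch: pH = pKa + log([C6H5O-]/[C6H5OH]) = 10.04 + log(0.41/0.16)
pH = 10.04 + (+0.409) = 10.45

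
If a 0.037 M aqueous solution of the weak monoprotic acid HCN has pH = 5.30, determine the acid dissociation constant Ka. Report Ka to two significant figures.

[H+] = 10^(-5.30) = 5.01 × 10^-6 M
At equilibrium [HA] = 0.037 − 5.01 × 10^-6 = 3.70 × 10^-2 M
Ka = [H+][A-]/[HA] = (5.01 × 10^-6)² / 3.70 × 10^-2 = 6.8 × 10^-10

Ka = 6.8 × 10^-10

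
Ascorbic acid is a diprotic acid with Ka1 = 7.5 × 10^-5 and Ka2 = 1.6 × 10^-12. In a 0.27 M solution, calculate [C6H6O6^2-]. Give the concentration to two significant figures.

1.6 × 10^-12 M

First ionization gives [H+] ≈ [HC6H6O6-] = 4.50 × 10^-3 M.
Second step: Ka2 = [H+][C6H6O6^2-]/[HC6H6O6-] ≈ [C6H6O6^2-] (since [H+] ≈ [HC6H6O6-]).
So [C6H6O6^2-] ≈ Ka2.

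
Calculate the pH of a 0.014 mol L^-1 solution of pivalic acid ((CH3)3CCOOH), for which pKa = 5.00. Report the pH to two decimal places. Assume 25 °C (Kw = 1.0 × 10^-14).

(CH3)3CCOOH ⇌ (CH3)3CCOO- + H+
Ka = 10^(−5.00) = 1.00 × 10^-5
From the ICE table, Ka = [H+]²/(0.014 − [H+]) = 1.00 × 10^-5.
Since Ka ≪ C₀, [H+] ≈ √(Ka·C₀) = 3.74 × 10^-4 M.
pH = −log[H+] = −log(3.74 × 10^-4) = 3.43

pH = 3.43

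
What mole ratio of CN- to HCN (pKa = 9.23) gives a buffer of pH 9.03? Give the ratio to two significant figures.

ratio = 0.63

pH = pKa + log(r) ⇒ log(r) = 9.03 − 9.23 = -0.20
r = [CN-]/[HCN] = 10^(-0.20) = 0.631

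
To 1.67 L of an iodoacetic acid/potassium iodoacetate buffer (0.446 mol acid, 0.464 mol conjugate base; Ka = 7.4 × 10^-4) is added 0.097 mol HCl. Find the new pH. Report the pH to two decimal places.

pH = 2.96

Added H+ converts ICH2COO- to ICH2COOH: ICH2COOH → 0.543 mol, ICH2COO- → 0.367 mol.
pKa = −log(7.4 × 10^-4) = 3.131
pH = pKa + log(n_ICH2COO-/n_ICH2COOH) = 3.131 + log(0.367/0.543) = 3.131 + (-0.170)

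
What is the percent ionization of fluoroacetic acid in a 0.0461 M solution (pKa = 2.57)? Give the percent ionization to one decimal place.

FCH2COOH ⇌ FCH2COO- + H+; let x = [H+] at equilibrium.
Ka = 10^(−2.57) = 2.69 × 10^-3
Ka = x²/(C₀ − x); solving the quadratic gives x = 9.87 × 10^-3 M.
% ionization = x/C₀ × 100% = 9.87 × 10^-3/0.0461 × 100% = 21.4%

21.4%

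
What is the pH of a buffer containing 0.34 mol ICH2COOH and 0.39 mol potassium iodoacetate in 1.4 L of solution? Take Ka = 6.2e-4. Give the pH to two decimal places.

pKa = −log(6.2 × 10^-4) = 3.208
Using pH = pKa + log([base]/[acid]) with [base]/[acid] = 0.39/0.34:
pH = 3.208 + (+0.060) = 3.27

pH = 3.27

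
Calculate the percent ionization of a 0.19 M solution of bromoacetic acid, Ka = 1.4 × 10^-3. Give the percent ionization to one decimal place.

BrCH2COOH ⇌ BrCH2COO- + H+; let x = [H+] at equilibrium.
Ka = x²/(C₀ − x); solving the quadratic gives x = 1.56 × 10^-2 M.
% ionization = x/C₀ × 100% = 1.56 × 10^-2/0.19 × 100% = 8.2%

8.2%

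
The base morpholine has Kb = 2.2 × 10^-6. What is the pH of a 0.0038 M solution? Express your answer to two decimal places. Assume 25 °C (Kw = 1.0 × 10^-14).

C4H8ONH + H2O ⇌ C4H8ONH2+ + OH-
From the ICE table, Kb = [OH-]²/(0.0038 − [OH-]) = 2.2 × 10^-6.
Since Kb ≪ C₀, [OH-] ≈ √(Kb·C₀) = 9.14 × 10^-5 M.
Check: 2.4% ionized — well under 5%, approximation valid.
pOH = −log(9.14 × 10^-5) = 4.04; pH = 14.00 − 4.04 = 9.96

pH = 9.96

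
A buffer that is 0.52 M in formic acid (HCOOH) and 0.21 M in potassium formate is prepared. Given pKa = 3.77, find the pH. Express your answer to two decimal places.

pH = 3.38

Using pH = pKa + log([base]/[acid]) with [base]/[acid] = 0.21/0.52:
pH = 3.77 + (-0.394) = 3.38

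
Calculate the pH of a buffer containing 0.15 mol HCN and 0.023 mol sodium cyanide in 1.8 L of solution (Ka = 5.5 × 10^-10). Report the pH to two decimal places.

pKa = −log(5.5 × 10^-10) = 9.260
Henderson–Hasselbalch: pH = pKa + log([CN-]/[HCN]) = 9.260 + log(0.023/0.15)
pH = 9.260 + (-0.814) = 8.45

pH = 8.45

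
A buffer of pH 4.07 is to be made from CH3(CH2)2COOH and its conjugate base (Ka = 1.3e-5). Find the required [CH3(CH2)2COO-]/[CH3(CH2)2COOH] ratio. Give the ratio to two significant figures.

pKa = -log(1.3 × 10^-5) = 4.886
pH = pKa + log(r) ⇒ log(r) = 4.07 − 4.886 = -0.816
r = [CH3(CH2)2COO-]/[CH3(CH2)2COOH] = 10^(-0.816) = 0.153

ratio = 0.15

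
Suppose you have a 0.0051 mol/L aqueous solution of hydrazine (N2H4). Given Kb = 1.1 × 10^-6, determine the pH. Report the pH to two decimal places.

N2H4 + H2O ⇌ N2H5+ + OH-
From the ICE table, Kb = [OH-]²/(0.0051 − [OH-]) = 1.1 × 10^-6.
Assume [OH-] ≪ 0.0051: [OH-] ≈ √(1.1 × 10^-6 × 0.0051) = 7.49 × 10^-5 M
([OH-]/C₀ = 1.5% < 5%, so the approximation holds.)
pOH = 4.13, so pH = 14.00 − pOH = 9.87

pH = 9.87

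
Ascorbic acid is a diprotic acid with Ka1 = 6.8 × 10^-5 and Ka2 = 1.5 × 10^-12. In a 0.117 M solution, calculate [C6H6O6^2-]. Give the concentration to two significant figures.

1.5 × 10^-12 M

First ionization gives [H+] ≈ [HC6H6O6-] = 2.82 × 10^-3 M.
Second step: Ka2 = [H+][C6H6O6^2-]/[HC6H6O6-] ≈ [C6H6O6^2-] (since [H+] ≈ [HC6H6O6-]).
So [C6H6O6^2-] ≈ Ka2.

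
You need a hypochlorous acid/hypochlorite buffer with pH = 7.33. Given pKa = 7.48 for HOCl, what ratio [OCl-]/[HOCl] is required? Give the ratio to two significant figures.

ratio = 0.71

pH = pKa + log(r) ⇒ log(r) = 7.33 − 7.48 = -0.15
r = [OCl-]/[HOCl] = 10^(-0.15) = 0.708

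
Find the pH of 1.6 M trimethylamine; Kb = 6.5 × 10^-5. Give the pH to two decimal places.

(CH3)3N + H2O ⇌ (CH3)3NH+ + OH-
From the ICE table, Kb = [OH-]²/(1.6 − [OH-]) = 6.5 × 10^-5.
Assume [OH-] ≪ 1.6: [OH-] ≈ √(6.5 × 10^-5 × 1.6) = 1.02 × 10^-2 M
Check: 0.64% ionized — well under 5%, approximation valid.
pOH = −log(1.02 × 10^-2) = 1.99; pH = 14.00 − 1.99 = 12.01

pH = 12.01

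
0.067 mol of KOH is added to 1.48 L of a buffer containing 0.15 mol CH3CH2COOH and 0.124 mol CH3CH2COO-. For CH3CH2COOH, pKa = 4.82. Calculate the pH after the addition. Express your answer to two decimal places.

pH = 5.18

OH- converts CH3CH2COOH to CH3CH2COO-: CH3CH2COOH → 0.083 mol, CH3CH2COO- → 0.191 mol.
pH = pKa + log([A⁻]/[HA]) = 4.82 + log(0.191/0.083) = 4.82 +0.362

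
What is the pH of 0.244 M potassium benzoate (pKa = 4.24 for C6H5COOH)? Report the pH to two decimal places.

C6H5COO- is the conjugate base of the weak acid C6H5COOH.
Ka = 10^(−4.24) = 5.75 × 10^-5
Kb = Kw/Ka = 1.0×10^-14 / 5.75 × 10^-5 = 1.74 × 10^-10
Let x = [OH-] at equilibrium. Kb = x²/(0.244 − x).
Since Kb ≪ C₀, x ≈ √(Kb·C₀) = 6.52 × 10^-6 M.
(x/C₀ = 0.0027% < 5%, so the approximation holds.)
pOH = 5.19, so pH = 14.00 − pOH = 8.81

pH = 8.81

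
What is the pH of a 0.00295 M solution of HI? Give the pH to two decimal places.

HI is a strong acid and dissociates completely, so [H+] = 0.00295 M.
pH = -log(0.00295) = 2.53

pH = 2.53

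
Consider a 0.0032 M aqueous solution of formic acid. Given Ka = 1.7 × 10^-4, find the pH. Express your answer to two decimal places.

HCOOH ⇌ HCOO- + H+
Let x = [H+] at equilibrium. Ka = x²/(0.0032 − x).
Here C₀/Ka ≈ 18.8, so the small-x approximation fails. Use the quadratic:
x = [−0.00017 + √(0.00017² + 2.18e-06)]/2 = 6.57 × 10^-4 M
pH = −log[H+] = −log(6.57 × 10^-4) = 3.18

pH = 3.18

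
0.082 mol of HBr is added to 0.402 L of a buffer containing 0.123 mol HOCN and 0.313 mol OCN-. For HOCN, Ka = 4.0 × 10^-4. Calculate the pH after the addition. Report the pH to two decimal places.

pH = 3.45

After neutralization: n(HOCN) = 0.205 mol, n(OCN-) = 0.231 mol.
pKa = −log(4.0 × 10^-4) = 3.398
Henderson–Hasselbalch with mole ratio 0.231/0.205: pH = 3.398 + (+0.052)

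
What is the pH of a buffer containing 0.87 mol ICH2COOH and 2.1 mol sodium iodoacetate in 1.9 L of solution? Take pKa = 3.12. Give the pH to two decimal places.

Henderson–Hasselbalch: pH = pKa + log([ICH2COO-]/[ICH2COOH]) = 3.12 + log(2.1/0.87)
pH = 3.12 + (+0.383) = 3.50

pH = 3.50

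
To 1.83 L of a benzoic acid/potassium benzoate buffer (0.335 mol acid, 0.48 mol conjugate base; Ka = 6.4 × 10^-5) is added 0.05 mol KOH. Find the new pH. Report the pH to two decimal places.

After neutralization: n(C6H5COOH) = 0.285 mol, n(C6H5COO-) = 0.53 mol.
pKa = −log(6.4 × 10^-5) = 4.194
pH = pKa + log([A⁻]/[HA]) = 4.194 + log(0.53/0.285) = 4.194 +0.269

pH = 4.46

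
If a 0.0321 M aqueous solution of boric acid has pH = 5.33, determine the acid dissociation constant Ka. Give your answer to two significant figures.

[H+] = 10^(-5.33) = 4.68 × 10^-6 M
At equilibrium [HA] = 0.0321 − 4.68 × 10^-6 = 3.21 × 10^-2 M
Ka = [H+][A-]/[HA] = (4.68 × 10^-6)² / 3.21 × 10^-2 = 6.8 × 10^-10

Ka = 6.8 × 10^-10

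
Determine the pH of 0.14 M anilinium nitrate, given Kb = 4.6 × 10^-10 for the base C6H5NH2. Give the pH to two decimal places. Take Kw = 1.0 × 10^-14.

C6H5NH3+ is the conjugate acid of the weak base C6H5NH2.
Ka = Kw/Kb = 1.0×10^-14 / 4.6 × 10^-10 = 2.17 × 10^-5
Ka = x²/(0.14 − x) = 2.17 × 10^-5
Since Ka ≪ C₀, x ≈ √(Ka·C₀) = 1.74 × 10^-3 M.
pH = −log(1.74 × 10^-3) = 2.76

pH = 2.76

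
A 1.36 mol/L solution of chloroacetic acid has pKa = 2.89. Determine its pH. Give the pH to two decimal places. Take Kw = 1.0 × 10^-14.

pH = 1.38

ClCH2COOH ⇌ ClCH2COO- + H+
Ka = 10^(−2.89) = 1.29 × 10^-3
From the ICE table, Ka = [H+]²/(1.36 − [H+]) = 1.29 × 10^-3.
Since Ka ≪ C₀, [H+] ≈ √(Ka·C₀) = 4.19 × 10^-2 M.
([H+]/C₀ = 3.1% < 5%, so the approximation holds.)
pH = −log(4.19 × 10^-2) = 1.38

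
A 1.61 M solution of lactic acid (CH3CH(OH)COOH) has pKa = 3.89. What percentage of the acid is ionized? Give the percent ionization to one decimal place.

0.9%

CH3CH(OH)COOH ⇌ CH3CH(OH)COO- + H+; let x = [H+] at equilibrium.
Ka = 10^(−3.89) = 1.29 × 10^-4
x ≈ √(Ka·C₀) = √(1.29 × 10^-4 × 1.61) = 1.44 × 10^-2 M
Fraction ionized = 1.44 × 10^-2 / 1.61 = 0.0089 → 0.9%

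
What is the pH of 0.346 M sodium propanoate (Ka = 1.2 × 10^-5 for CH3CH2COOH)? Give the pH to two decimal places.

CH3CH2COO- is the conjugate base of the weak acid CH3CH2COOH.
Kb = Kw/Ka = 1.0×10^-14 / 1.2 × 10^-5 = 8.33 × 10^-10
From the ICE table, Kb = x²/(0.346 − x) = 8.33 × 10^-10.
Neglecting x in the denominator: x = √(8.33 × 10^-10 × 0.346) = 1.70 × 10^-5 M
pOH = 4.77, so pH = 14.00 − pOH = 9.23

pH = 9.23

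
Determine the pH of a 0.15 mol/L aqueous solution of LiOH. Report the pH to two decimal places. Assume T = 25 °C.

LiOH is a strong base; [OH-] = 0.15 M.
pOH = -log(0.15) = 0.82
pH = 14.00 - 0.82 = 13.18

pH = 13.18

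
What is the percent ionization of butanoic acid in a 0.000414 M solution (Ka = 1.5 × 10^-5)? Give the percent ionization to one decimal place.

CH3(CH2)2COOH ⇌ CH3(CH2)2COO- + H+; let x = [H+] at equilibrium.
Solve x² + 1.5e-05x − 6.21e-09 = 0 → x = 7.17 × 10^-5 M
Fraction ionized = 7.17 × 10^-5 / 0.000414 = 0.1732 → 17.3%

17.3%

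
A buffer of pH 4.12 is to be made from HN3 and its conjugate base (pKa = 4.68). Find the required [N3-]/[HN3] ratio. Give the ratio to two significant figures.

pH = pKa + log(r) ⇒ log(r) = 4.12 − 4.68 = -0.56
r = [N3-]/[HN3] = 10^(-0.56) = 0.275

ratio = 0.28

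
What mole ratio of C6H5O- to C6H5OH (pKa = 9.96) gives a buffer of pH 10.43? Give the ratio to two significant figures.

pH = pKa + log(r) ⇒ log(r) = 10.43 − 9.96 = +0.47
r = [C6H5O-]/[C6H5OH] = 10^(+0.47) = 2.95

ratio = 3.0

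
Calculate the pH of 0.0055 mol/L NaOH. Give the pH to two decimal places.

pH = 11.74

NaOH is a strong base; [OH-] = 0.0055 M.
pOH = -log(0.0055) = 2.26
pH = 14.00 - 2.26 = 11.74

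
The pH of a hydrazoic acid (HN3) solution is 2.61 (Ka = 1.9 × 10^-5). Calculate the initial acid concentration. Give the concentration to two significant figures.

C₀ = 3.2 × 10^-1 M

[H+] = 10^(-2.61) = 2.45 × 10^-3 M = x
Ka = x²/(C₀ − x) ⇒ C₀ = x + x²/Ka
C₀ = 2.45 × 10^-3 + (2.45 × 10^-3)²/(1.9 × 10^-5) = 3.18 × 10^-1 M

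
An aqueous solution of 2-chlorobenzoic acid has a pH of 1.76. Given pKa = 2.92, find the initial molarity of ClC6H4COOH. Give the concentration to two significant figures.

[H+] = 10^(-1.76) = 1.74 × 10^-2 M = x
Ka = 10^(−2.92) = 1.20 × 10^-3
Ka = x²/(C₀ − x) ⇒ C₀ = x + x²/Ka
C₀ = 1.74 × 10^-2 + (1.74 × 10^-2)²/(1.20 × 10^-3) = 2.70 × 10^-1 M

C₀ = 2.7 × 10^-1 M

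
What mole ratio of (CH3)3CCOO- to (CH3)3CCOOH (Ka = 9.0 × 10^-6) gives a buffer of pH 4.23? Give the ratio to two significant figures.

pKa = -log(9.0 × 10^-6) = 5.046
pH = pKa + log(r) ⇒ log(r) = 4.23 − 5.046 = -0.816
r = [(CH3)3CCOO-]/[(CH3)3CCOOH] = 10^(-0.816) = 0.153

ratio = 0.15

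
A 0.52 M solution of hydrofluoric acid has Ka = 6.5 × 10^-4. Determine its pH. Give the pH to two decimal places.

HF ⇌ F- + H+
Ka = [H+]²/(0.52 − [H+]) = 6.5 × 10^-4
Assume [H+] ≪ 0.52: [H+] ≈ √(6.5 × 10^-4 × 0.52) = 1.84 × 10^-2 M
pH = −log[H+] = −log(1.84 × 10^-2) = 1.74

pH = 1.74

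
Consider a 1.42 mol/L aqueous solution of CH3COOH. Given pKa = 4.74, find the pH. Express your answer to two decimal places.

CH3COOH ⇌ CH3COO- + H+
Ka = 10^(−4.74) = 1.82 × 10^-5
Ka = [H+]²/(1.42 − [H+]) = 1.82 × 10^-5
Since Ka ≪ C₀, [H+] ≈ √(Ka·C₀) = 5.08 × 10^-3 M.
([H+]/C₀ = 0.36% < 5%, so the approximation holds.)
pH = −log[H+] = −log(5.08 × 10^-3) = 2.29

pH = 2.29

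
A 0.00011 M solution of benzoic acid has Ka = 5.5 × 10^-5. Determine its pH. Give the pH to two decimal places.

C6H5COOH ⇌ C6H5COO- + H+
From the ICE table, Ka = [H+]²/(0.00011 − [H+]) = 5.5 × 10^-5.
[H+] is not negligible relative to C₀; solve [H+]² + 5.5e-05·[H+] − 6.05e-09 = 0.
[H+] = [−5.5e-05 + √(5.5e-05² + 2.42e-08)]/2 = 5.50 × 10^-5 M
pH = −log(5.50 × 10^-5) = 4.26

pH = 4.26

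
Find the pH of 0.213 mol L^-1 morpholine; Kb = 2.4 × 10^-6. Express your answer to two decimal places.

pH = 10.85

C4H8ONH + H2O ⇌ C4H8ONH2+ + OH-
From the ICE table, Kb = [OH-]²/(0.213 − [OH-]) = 2.4 × 10^-6.
Assume [OH-] ≪ 0.213: [OH-] ≈ √(2.4 × 10^-6 × 0.213) = 7.15 × 10^-4 M
([OH-]/C₀ = 0.34% < 5%, so the approximation holds.)
pOH = 3.15, so pH = 14.00 − pOH = 10.85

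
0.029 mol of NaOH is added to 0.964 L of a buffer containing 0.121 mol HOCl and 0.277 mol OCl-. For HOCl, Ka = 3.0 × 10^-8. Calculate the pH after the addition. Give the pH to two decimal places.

pH = 8.04

After neutralization: n(HOCl) = 0.092 mol, n(OCl-) = 0.306 mol.
pKa = −log(3.0 × 10^-8) = 7.523
Henderson–Hasselbalch with mole ratio 0.306/0.092: pH = 7.523 + (+0.522)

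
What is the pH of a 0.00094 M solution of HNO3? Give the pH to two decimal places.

HNO3 is a strong acid and dissociates completely, so [H+] = 0.00094 M.
pH = -log(0.00094) = 3.03

pH = 3.03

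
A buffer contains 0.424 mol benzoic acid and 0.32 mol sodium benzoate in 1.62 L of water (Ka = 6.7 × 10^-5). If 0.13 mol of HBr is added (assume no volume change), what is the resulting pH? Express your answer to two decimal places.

After neutralization: n(C6H5COOH) = 0.554 mol, n(C6H5COO-) = 0.19 mol.
pKa = −log(6.7 × 10^-5) = 4.174
Henderson–Hasselbalch with mole ratio 0.19/0.554: pH = 4.174 + (-0.465)

pH = 3.71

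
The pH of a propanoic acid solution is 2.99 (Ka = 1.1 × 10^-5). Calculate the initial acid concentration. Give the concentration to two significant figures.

[H+] = 10^(-2.99) = 1.02 × 10^-3 M = x
Ka = x²/(C₀ − x) ⇒ C₀ = x + x²/Ka
C₀ = 1.02 × 10^-3 + (1.02 × 10^-3)²/(1.1 × 10^-5) = 9.56 × 10^-2 M

C₀ = 9.6 × 10^-2 M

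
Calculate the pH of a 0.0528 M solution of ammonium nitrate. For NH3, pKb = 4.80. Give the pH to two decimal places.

pH = 5.24

NH4+ is the conjugate acid of the weak base NH3.
Kb = 10^(−4.80) = 1.58 × 10^-5
Ka = Kw/Kb = 1.0×10^-14 / 1.58 × 10^-5 = 6.33 × 10^-10
Ka = x²/(0.0528 − x) = 6.33 × 10^-10
Since Ka ≪ C₀, x ≈ √(Ka·C₀) = 5.78 × 10^-6 M.
pH = −log[H+] = −log(5.78 × 10^-6) = 5.24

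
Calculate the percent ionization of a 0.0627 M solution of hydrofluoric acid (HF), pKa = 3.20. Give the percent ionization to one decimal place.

HF ⇌ F- + H+; let x = [H+] at equilibrium.
Ka = 10^(−3.20) = 6.31 × 10^-4
Solve x² + 0.000631x − 3.96e-05 = 0 → x = 5.98 × 10^-3 M
Fraction ionized = 5.98 × 10^-3 / 0.0627 = 0.0954 → 9.5%

9.5%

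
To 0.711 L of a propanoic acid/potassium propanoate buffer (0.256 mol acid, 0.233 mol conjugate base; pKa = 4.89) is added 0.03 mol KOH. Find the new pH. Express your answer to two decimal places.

OH- converts CH3CH2COOH to CH3CH2COO-: CH3CH2COOH → 0.226 mol, CH3CH2COO- → 0.263 mol.
pH = pKa + log([A⁻]/[HA]) = 4.89 + log(0.263/0.226) = 4.89 +0.066

pH = 4.96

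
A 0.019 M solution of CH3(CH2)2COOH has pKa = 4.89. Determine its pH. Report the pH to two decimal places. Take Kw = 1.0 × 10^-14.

pH = 3.31

CH3(CH2)2COOH ⇌ CH3(CH2)2COO- + H+
Ka = 10^(−4.89) = 1.29 × 10^-5
Ka = [H+]²/(0.019 − [H+]) = 1.29 × 10^-5
Assume [H+] ≪ 0.019: [H+] ≈ √(1.29 × 10^-5 × 0.019) = 4.95 × 10^-4 M
([H+]/C₀ = 2.6% < 5%, so the approximation holds.)
pH = −log[H+] = −log(4.95 × 10^-4) = 3.31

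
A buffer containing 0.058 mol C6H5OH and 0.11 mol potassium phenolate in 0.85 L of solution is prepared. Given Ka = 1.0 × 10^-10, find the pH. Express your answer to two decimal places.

pKa = −log(1.0 × 10^-10) = 10.000
Using pH = pKa + log([base]/[acid]) with [base]/[acid] = 0.11/0.058:
pH = 10.000 + (+0.278) = 10.28

pH = 10.28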